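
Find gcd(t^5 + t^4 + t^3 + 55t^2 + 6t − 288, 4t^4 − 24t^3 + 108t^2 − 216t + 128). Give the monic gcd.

Repeated division with remainder:
  t^5 + t^4 + t^3 + 55t^2 + 6t − 288 = ((1/4)t + 7/4)(4t^4 − 24t^3 + 108t^2 − 216t + 128) + (16t^3 − 80t^2 + 352t − 512)
  4t^4 − 24t^3 + 108t^2 − 216t + 128 = ((1/4)t − 1/4)(16t^3 − 80t^2 + 352t − 512) + (0)
Last nonzero remainder: 16t^3 − 80t^2 + 352t − 512. Dividing through by 16 gives the monic gcd t^3 − 5t^2 + 22t − 32.

t^3 − 5t^2 + 22t − 32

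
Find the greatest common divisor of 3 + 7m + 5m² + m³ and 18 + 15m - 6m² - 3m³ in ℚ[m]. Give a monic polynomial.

3 + 4m + m²

By polynomial division,
  m³ + 5m² + 7m + 3 = (-1/3)(-3m³ - 6m² + 15m + 18) + (3m² + 12m + 9)
  -3m³ - 6m² + 15m + 18 = (-m + 2)(3m² + 12m + 9) + (0)
Last nonzero remainder: 3m² + 12m + 9. Dividing through by 3 gives the monic gcd m² + 4m + 3.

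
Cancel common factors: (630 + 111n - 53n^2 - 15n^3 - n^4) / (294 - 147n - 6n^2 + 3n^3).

(90 + 3n - 8n^2 - n^3)/(42 - 27n + 3n^2)

Apply the Euclidean algorithm:
  -n^4 - 15n^3 - 53n^2 + 111n + 630 = (-(1/3)n - 17/3)(3n^3 - 6n^2 - 147n + 294) + (-136n^2 - 624n + 2296)
  3n^3 - 6n^2 - 147n + 294 = (-(3/136)n + 42/289)(-136n^2 - 624n + 2296) + (-(1638/289)n - 11466/289)
  -136n^2 - 624n + 2296 = ((19652/819)n - 47396/819)(-(1638/289)n - 11466/289) + (0)
Last nonzero remainder: -(1638/289)n - 11466/289. Dividing through by -1638/289 gives the monic gcd n + 7.
Cancel n + 7 from numerator and denominator to get the reduced form.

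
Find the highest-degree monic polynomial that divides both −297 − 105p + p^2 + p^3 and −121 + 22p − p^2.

Euclidean algorithm in ℚ[p]:
  p^3 + p^2 − 105p − 297 = (−p − 23)(−p^2 + 22p − 121) + (280p − 3080)
  −p^2 + 22p − 121 = (−(1/280)p + 11/280)(280p − 3080) + (0)
Last nonzero remainder: 280p − 3080. Dividing through by 280 gives the monic gcd p − 11.

−11 + p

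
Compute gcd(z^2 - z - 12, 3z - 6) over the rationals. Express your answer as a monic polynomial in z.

1

Euclidean algorithm in ℚ[z]:
  z^2 - z - 12 = ((1/3)z + 1/3)(3z - 6) + (-10)
  3z - 6 = (-(3/10)z + 3/5)(-10) + (0)
The last nonzero remainder is the constant -10, so the polynomials are coprime and gcd = 1.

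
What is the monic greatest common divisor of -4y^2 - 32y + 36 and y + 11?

By polynomial division,
  -4y^2 - 32y + 36 = (-4y + 12)(y + 11) + (-96)
  y + 11 = (-(1/96)y - 11/96)(-96) + (0)
The last nonzero remainder is the constant -96, so the polynomials are coprime and gcd = 1.

1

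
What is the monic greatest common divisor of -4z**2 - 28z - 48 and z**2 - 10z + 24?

Repeated division with remainder:
  -4z**2 - 28z - 48 = (-4)(z**2 - 10z + 24) + (-68z + 48)
  z**2 - 10z + 24 = (-(1/68)z + 79/578)(-68z + 48) + (5040/289)
  -68z + 48 = (-(4913/1260)z + 289/105)(5040/289) + (0)
The last nonzero remainder is the constant 5040/289, so the polynomials are coprime and gcd = 1.

1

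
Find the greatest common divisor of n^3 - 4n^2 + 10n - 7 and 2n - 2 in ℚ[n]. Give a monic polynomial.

By polynomial division,
  n^3 - 4n^2 + 10n - 7 = ((1/2)n^2 - (3/2)n + 7/2)(2n - 2) + (0)
Last nonzero remainder: 2n - 2. Dividing through by 2 gives the monic gcd n - 1.

n - 1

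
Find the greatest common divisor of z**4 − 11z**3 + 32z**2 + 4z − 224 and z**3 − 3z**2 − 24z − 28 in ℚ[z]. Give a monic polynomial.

z**2 − 5z − 14

Apply the Euclidean algorithm:
  z**4 − 11z**3 + 32z**2 + 4z − 224 = (z − 8)(z**3 − 3z**2 − 24z − 28) + (32z**2 − 160z − 448)
  z**3 − 3z**2 − 24z − 28 = ((1/32)z + 1/16)(32z**2 − 160z − 448) + (0)
Last nonzero remainder: 32z**2 − 160z − 448. Dividing through by 32 gives the monic gcd z**2 − 5z − 14.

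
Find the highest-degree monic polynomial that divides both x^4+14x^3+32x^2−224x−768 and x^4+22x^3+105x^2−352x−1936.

x^2−16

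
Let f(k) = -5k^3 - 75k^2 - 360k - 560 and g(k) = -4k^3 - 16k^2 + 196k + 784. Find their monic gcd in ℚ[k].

Repeated division with remainder:
  -5k^3 - 75k^2 - 360k - 560 = (5/4)(-4k^3 - 16k^2 + 196k + 784) + (-55k^2 - 605k - 1540)
  -4k^3 - 16k^2 + 196k + 784 = ((4/55)k - 28/55)(-55k^2 - 605k - 1540) + (0)
Last nonzero remainder: -55k^2 - 605k - 1540. Dividing through by -55 gives the monic gcd k^2 + 11k + 28.

k^2 + 11k + 28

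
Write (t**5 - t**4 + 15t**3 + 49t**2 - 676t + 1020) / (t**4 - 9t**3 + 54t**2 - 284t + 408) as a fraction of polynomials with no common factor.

Apply the Euclidean algorithm:
  t**5 - t**4 + 15t**3 + 49t**2 - 676t + 1020 = (t + 8)(t**4 - 9t**3 + 54t**2 - 284t + 408) + (33t**3 - 99t**2 + 1188t - 2244)
  t**4 - 9t**3 + 54t**2 - 284t + 408 = ((1/33)t - 2/11)(33t**3 - 99t**2 + 1188t - 2244) + (0)
Last nonzero remainder: 33t**3 - 99t**2 + 1188t - 2244. Dividing through by 33 gives the monic gcd t**3 - 3t**2 + 36t - 68.
Cancel t**3 - 3t**2 + 36t - 68 from numerator and denominator to get the reduced form.

(t**2 + 2t - 15)/(t - 6)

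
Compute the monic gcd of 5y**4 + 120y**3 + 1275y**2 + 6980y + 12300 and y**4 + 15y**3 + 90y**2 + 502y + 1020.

By polynomial division,
  5y**4 + 120y**3 + 1275y**2 + 6980y + 12300 = (5)(y**4 + 15y**3 + 90y**2 + 502y + 1020) + (45y**3 + 825y**2 + 4470y + 7200)
  y**4 + 15y**3 + 90y**2 + 502y + 1020 = ((1/45)y - 2/27)(45y**3 + 825y**2 + 4470y + 7200) + ((466/9)y**2 + (6058/9)y + 4660/3)
  45y**3 + 825y**2 + 4470y + 7200 = ((405/466)y + 1080/233)((466/9)y**2 + (6058/9)y + 4660/3) + (0)
Last nonzero remainder: (466/9)y**2 + (6058/9)y + 4660/3. Dividing through by 466/9 gives the monic gcd y**2 + 13y + 30.

y**2 + 13y + 30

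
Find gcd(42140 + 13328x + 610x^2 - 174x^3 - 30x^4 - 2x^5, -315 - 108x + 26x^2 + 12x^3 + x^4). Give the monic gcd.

35 + 12x + x^2

Apply the Euclidean algorithm:
  -2x^5 - 30x^4 - 174x^3 + 610x^2 + 13328x + 42140 = (-2x - 6)(x^4 + 12x^3 + 26x^2 - 108x - 315) + (-50x^3 + 550x^2 + 12050x + 40250)
  x^4 + 12x^3 + 26x^2 - 108x - 315 = (-(1/50)x - 23/50)(-50x^3 + 550x^2 + 12050x + 40250) + (520x^2 + 6240x + 18200)
  -50x^3 + 550x^2 + 12050x + 40250 = (-(5/52)x + 115/52)(520x^2 + 6240x + 18200) + (0)
Last nonzero remainder: 520x^2 + 6240x + 18200. Dividing through by 520 gives the monic gcd x^2 + 12x + 35.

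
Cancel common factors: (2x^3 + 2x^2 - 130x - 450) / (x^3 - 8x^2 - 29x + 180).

(2x + 10)/(x - 4)

By polynomial division,
  2x^3 + 2x^2 - 130x - 450 = (2)(x^3 - 8x^2 - 29x + 180) + (18x^2 - 72x - 810)
  x^3 - 8x^2 - 29x + 180 = ((1/18)x - 2/9)(18x^2 - 72x - 810) + (0)
Last nonzero remainder: 18x^2 - 72x - 810. Dividing through by 18 gives the monic gcd x^2 - 4x - 45.
Cancel x^2 - 4x - 45 from numerator and denominator to get the reduced form.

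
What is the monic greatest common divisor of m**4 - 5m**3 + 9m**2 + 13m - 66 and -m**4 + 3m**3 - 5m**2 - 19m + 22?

m**3 - 2m**2 + 3m + 22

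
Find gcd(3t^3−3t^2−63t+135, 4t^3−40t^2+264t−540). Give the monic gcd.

Repeated division with remainder:
  3t^3−3t^2−63t+135 = (3/4)(4t^3−40t^2+264t−540) + (27t^2−261t+540)
  4t^3−40t^2+264t−540 = ((4/27)t−4/81)(27t^2−261t+540) + ((1540/9)t−1540/3)
  27t^2−261t+540 = ((243/1540)t−81/77)((1540/9)t−1540/3) + (0)
Last nonzero remainder: (1540/9)t−1540/3. Dividing through by 1540/9 gives the monic gcd t−3.

t−3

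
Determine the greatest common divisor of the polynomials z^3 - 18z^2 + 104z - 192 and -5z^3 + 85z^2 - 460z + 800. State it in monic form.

z^2 - 12z + 32

By polynomial division,
  z^3 - 18z^2 + 104z - 192 = (-1/5)(-5z^3 + 85z^2 - 460z + 800) + (-z^2 + 12z - 32)
  -5z^3 + 85z^2 - 460z + 800 = (5z - 25)(-z^2 + 12z - 32) + (0)
Last nonzero remainder: -z^2 + 12z - 32. Dividing through by -1 gives the monic gcd z^2 - 12z + 32.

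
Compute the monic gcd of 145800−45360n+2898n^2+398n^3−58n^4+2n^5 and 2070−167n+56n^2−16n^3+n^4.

90−19n+n^2

Repeated division with remainder:
  2n^5−58n^4+398n^3+2898n^2−45360n+145800 = (2n−26)(n^4−16n^3+56n^2−167n+2070) + (−130n^3+4688n^2−53842n+199620)
  n^4−16n^3+56n^2−167n+2070 = (−(1/130)n−652/4225)(−130n^3+4688n^2−53842n+199620) + ((1543311/4225)n^2−(29322909/4225)n+27779598/845)
  −130n^3+4688n^2−53842n+199620 = (−(549250/1543311)n+9371050/1543311)((1543311/4225)n^2−(29322909/4225)n+27779598/845) + (0)
Last nonzero remainder: (1543311/4225)n^2−(29322909/4225)n+27779598/845. Dividing through by 1543311/4225 gives the monic gcd n^2−19n+90.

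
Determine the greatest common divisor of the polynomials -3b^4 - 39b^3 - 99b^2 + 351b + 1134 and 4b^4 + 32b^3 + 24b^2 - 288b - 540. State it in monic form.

By polynomial division,
  -3b^4 - 39b^3 - 99b^2 + 351b + 1134 = (-3/4)(4b^4 + 32b^3 + 24b^2 - 288b - 540) + (-15b^3 - 81b^2 + 135b + 729)
  4b^4 + 32b^3 + 24b^2 - 288b - 540 = (-(4/15)b - 52/75)(-15b^3 - 81b^2 + 135b + 729) + ((96/25)b^2 - 864/25)
  -15b^3 - 81b^2 + 135b + 729 = (-(125/32)b - 675/32)((96/25)b^2 - 864/25) + (0)
Last nonzero remainder: (96/25)b^2 - 864/25. Dividing through by 96/25 gives the monic gcd b^2 - 9.

b^2 - 9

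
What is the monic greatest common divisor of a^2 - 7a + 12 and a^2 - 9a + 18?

a - 3

Apply the Euclidean algorithm:
  a^2 - 7a + 12 = (a^2 - 9a + 18) + (2a - 6)
  a^2 - 9a + 18 = ((1/2)a - 3)(2a - 6) + (0)
Last nonzero remainder: 2a - 6. Dividing through by 2 gives the monic gcd a - 3.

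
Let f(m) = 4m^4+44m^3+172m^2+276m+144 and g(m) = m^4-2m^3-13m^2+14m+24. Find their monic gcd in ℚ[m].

m^2+4m+3

By polynomial division,
  4m^4+44m^3+172m^2+276m+144 = (4)(m^4-2m^3-13m^2+14m+24) + (52m^3+224m^2+220m+48)
  m^4-2m^3-13m^2+14m+24 = ((1/52)m-41/338)(52m^3+224m^2+220m+48) + ((1680/169)m^2+(6720/169)m+5040/169)
  52m^3+224m^2+220m+48 = ((2197/420)m+169/105)((1680/169)m^2+(6720/169)m+5040/169) + (0)
Last nonzero remainder: (1680/169)m^2+(6720/169)m+5040/169. Dividing through by 1680/169 gives the monic gcd m^2+4m+3.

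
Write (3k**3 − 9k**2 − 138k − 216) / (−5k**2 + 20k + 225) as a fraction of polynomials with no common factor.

(−3k**2 − 18k − 24)/(5k + 25)

Euclidean algorithm in ℚ[k]:
  3k**3 − 9k**2 − 138k − 216 = (−(3/5)k − 3/5)(−5k**2 + 20k + 225) + (9k − 81)
  −5k**2 + 20k + 225 = (−(5/9)k − 25/9)(9k − 81) + (0)
Last nonzero remainder: 9k − 81. Dividing through by 9 gives the monic gcd k − 9.
Cancel k − 9 from numerator and denominator to get the reduced form.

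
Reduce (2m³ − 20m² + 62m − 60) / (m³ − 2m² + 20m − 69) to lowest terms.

Apply the Euclidean algorithm:
  2m³ − 20m² + 62m − 60 = (2)(m³ − 2m² + 20m − 69) + (−16m² + 22m + 78)
  m³ − 2m² + 20m − 69 = (−(1/16)m + 5/128)(−16m² + 22m + 78) + ((1537/64)m − 4611/64)
  −16m² + 22m + 78 = (−(1024/1537)m − 1664/1537)((1537/64)m − 4611/64) + (0)
Last nonzero remainder: (1537/64)m − 4611/64. Dividing through by 1537/64 gives the monic gcd m − 3.
Cancel m − 3 from numerator and denominator to get the reduced form.

(2m² − 14m + 20)/(m² + m + 23)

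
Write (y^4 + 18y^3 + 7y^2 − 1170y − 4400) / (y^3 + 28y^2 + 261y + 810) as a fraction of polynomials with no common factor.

By polynomial division,
  y^4 + 18y^3 + 7y^2 − 1170y − 4400 = (y − 10)(y^3 + 28y^2 + 261y + 810) + (26y^2 + 630y + 3700)
  y^3 + 28y^2 + 261y + 810 = ((1/26)y + 49/338)(26y^2 + 630y + 3700) + ((4624/169)y + 46240/169)
  26y^2 + 630y + 3700 = ((2197/2312)y + 31265/2312)((4624/169)y + 46240/169) + (0)
Last nonzero remainder: (4624/169)y + 46240/169. Dividing through by 4624/169 gives the monic gcd y + 10.
Cancel y + 10 from numerator and denominator to get the reduced form.

(y^3 + 8y^2 − 73y − 440)/(y^2 + 18y + 81)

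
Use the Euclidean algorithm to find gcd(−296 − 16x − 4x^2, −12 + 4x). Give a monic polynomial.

1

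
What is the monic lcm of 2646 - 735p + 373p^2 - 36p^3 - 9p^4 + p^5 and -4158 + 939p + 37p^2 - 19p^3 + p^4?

By polynomial division,
  p^5 - 9p^4 - 36p^3 + 373p^2 - 735p + 2646 = (p + 10)(p^4 - 19p^3 + 37p^2 + 939p - 4158) + (117p^3 - 936p^2 - 5967p + 44226)
  p^4 - 19p^3 + 37p^2 + 939p - 4158 = ((1/117)p - 11/117)(117p^3 - 936p^2 - 5967p + 44226) + (0)
Last nonzero remainder: 117p^3 - 936p^2 - 5967p + 44226. Dividing through by 117 gives the monic gcd p^3 - 8p^2 - 51p + 378.
Then lcm(f, g) = f·g / gcd(f, g); expanding and making the result monic gives the answer.

-29106 + 10731p - 4838p^2 + 769p^3 + 63p^4 - 20p^5 + p^6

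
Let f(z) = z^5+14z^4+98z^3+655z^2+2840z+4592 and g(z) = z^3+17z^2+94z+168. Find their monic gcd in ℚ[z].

z^2+11z+28

Apply the Euclidean algorithm:
  z^5+14z^4+98z^3+655z^2+2840z+4592 = (z^2−3z+55)(z^3+17z^2+94z+168) + (−166z^2−1826z−4648)
  z^3+17z^2+94z+168 = (−(1/166)z−3/83)(−166z^2−1826z−4648) + (0)
Last nonzero remainder: −166z^2−1826z−4648. Dividing through by −166 gives the monic gcd z^2+11z+28.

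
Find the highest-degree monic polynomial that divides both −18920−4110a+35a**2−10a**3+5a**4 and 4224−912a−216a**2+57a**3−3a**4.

−44−7a+a**2

Repeated division with remainder:
  5a**4−10a**3+35a**2−4110a−18920 = (−5/3)(−3a**4+57a**3−216a**2−912a+4224) + (85a**3−325a**2−5630a−11880)
  −3a**4+57a**3−216a**2−912a+4224 = (−(3/85)a+774/1445)(85a**3−325a**2−5630a−11880) + (−(69540/289)a**2+(486780/289)a+3059760/289)
  85a**3−325a**2−5630a−11880 = (−(4913/13908)a−2601/2318)(−(69540/289)a**2+(486780/289)a+3059760/289) + (0)
Last nonzero remainder: −(69540/289)a**2+(486780/289)a+3059760/289. Dividing through by −69540/289 gives the monic gcd a**2−7a−44.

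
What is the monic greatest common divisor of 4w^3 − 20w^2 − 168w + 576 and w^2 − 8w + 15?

Repeated division with remainder:
  4w^3 − 20w^2 − 168w + 576 = (4w + 12)(w^2 − 8w + 15) + (−132w + 396)
  w^2 − 8w + 15 = (−(1/132)w + 5/132)(−132w + 396) + (0)
Last nonzero remainder: −132w + 396. Dividing through by −132 gives the monic gcd w − 3.

w − 3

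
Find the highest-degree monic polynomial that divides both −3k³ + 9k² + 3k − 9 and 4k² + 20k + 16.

By polynomial division,
  −3k³ + 9k² + 3k − 9 = (−(3/4)k + 6)(4k² + 20k + 16) + (−105k − 105)
  4k² + 20k + 16 = (−(4/105)k − 16/105)(−105k − 105) + (0)
Last nonzero remainder: −105k − 105. Dividing through by −105 gives the monic gcd k + 1.

k + 1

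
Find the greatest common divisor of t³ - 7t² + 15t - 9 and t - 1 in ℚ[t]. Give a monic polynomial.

t - 1

Apply the Euclidean algorithm:
  t³ - 7t² + 15t - 9 = (t² - 6t + 9)(t - 1) + (0)
The last nonzero remainder t - 1 is already monic.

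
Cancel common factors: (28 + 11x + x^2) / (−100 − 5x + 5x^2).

(7 + x)/(−25 + 5x)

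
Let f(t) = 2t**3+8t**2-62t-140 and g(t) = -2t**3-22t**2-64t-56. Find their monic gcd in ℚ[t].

Euclidean algorithm in ℚ[t]:
  2t**3+8t**2-62t-140 = (-1)(-2t**3-22t**2-64t-56) + (-14t**2-126t-196)
  -2t**3-22t**2-64t-56 = ((1/7)t+2/7)(-14t**2-126t-196) + (0)
Last nonzero remainder: -14t**2-126t-196. Dividing through by -14 gives the monic gcd t**2+9t+14.

t**2+9t+14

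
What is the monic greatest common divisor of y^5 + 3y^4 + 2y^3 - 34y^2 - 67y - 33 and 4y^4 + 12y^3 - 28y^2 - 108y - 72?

y^2 - 2y - 3

Repeated division with remainder:
  y^5 + 3y^4 + 2y^3 - 34y^2 - 67y - 33 = ((1/4)y)(4y^4 + 12y^3 - 28y^2 - 108y - 72) + (9y^3 - 7y^2 - 49y - 33)
  4y^4 + 12y^3 - 28y^2 - 108y - 72 = ((4/9)y + 136/81)(9y^3 - 7y^2 - 49y - 33) + ((448/81)y^2 - (896/81)y - 448/27)
  9y^3 - 7y^2 - 49y - 33 = ((729/448)y + 891/448)((448/81)y^2 - (896/81)y - 448/27) + (0)
Last nonzero remainder: (448/81)y^2 - (896/81)y - 448/27. Dividing through by 448/81 gives the monic gcd y^2 - 2y - 3.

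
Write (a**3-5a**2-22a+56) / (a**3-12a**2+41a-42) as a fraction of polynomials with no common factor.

Euclidean algorithm in ℚ[a]:
  a**3-5a**2-22a+56 = (a**3-12a**2+41a-42) + (7a**2-63a+98)
  a**3-12a**2+41a-42 = ((1/7)a-3/7)(7a**2-63a+98) + (0)
Last nonzero remainder: 7a**2-63a+98. Dividing through by 7 gives the monic gcd a**2-9a+14.
Cancel a**2-9a+14 from numerator and denominator to get the reduced form.

(a+4)/(a-3)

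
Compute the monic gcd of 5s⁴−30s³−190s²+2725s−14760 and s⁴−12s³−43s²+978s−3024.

Euclidean algorithm in ℚ[s]:
  5s⁴−30s³−190s²+2725s−14760 = (5)(s⁴−12s³−43s²+978s−3024) + (30s³+25s²−2165s+360)
  s⁴−12s³−43s²+978s−3024 = ((1/30)s−77/180)(30s³+25s²−2165s+360) + ((1435/36)s²+(1435/36)s−2870)
  30s³+25s²−2165s+360 = ((216/287)s−36/287)((1435/36)s²+(1435/36)s−2870) + (0)
Last nonzero remainder: (1435/36)s²+(1435/36)s−2870. Dividing through by 1435/36 gives the monic gcd s²+s−72.

s²+s−72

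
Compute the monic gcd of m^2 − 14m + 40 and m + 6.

By polynomial division,
  m^2 − 14m + 40 = (m − 20)(m + 6) + (160)
  m + 6 = ((1/160)m + 3/80)(160) + (0)
The last nonzero remainder is the constant 160, so the polynomials are coprime and gcd = 1.

1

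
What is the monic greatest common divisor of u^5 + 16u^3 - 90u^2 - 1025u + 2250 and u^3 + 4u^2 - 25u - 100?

u^2 - 25

Euclidean algorithm in ℚ[u]:
  u^5 + 16u^3 - 90u^2 - 1025u + 2250 = (u^2 - 4u + 57)(u^3 + 4u^2 - 25u - 100) + (-318u^2 + 7950)
  u^3 + 4u^2 - 25u - 100 = (-(1/318)u - 2/159)(-318u^2 + 7950) + (0)
Last nonzero remainder: -318u^2 + 7950. Dividing through by -318 gives the monic gcd u^2 - 25.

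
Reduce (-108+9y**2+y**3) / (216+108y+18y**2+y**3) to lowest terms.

(-3+y)/(6+y)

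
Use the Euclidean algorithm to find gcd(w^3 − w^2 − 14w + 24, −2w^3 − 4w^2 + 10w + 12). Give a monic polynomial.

w − 2

Euclidean algorithm in ℚ[w]:
  w^3 − w^2 − 14w + 24 = (−1/2)(−2w^3 − 4w^2 + 10w + 12) + (−3w^2 − 9w + 30)
  −2w^3 − 4w^2 + 10w + 12 = ((2/3)w − 2/3)(−3w^2 − 9w + 30) + (−16w + 32)
  −3w^2 − 9w + 30 = ((3/16)w + 15/16)(−16w + 32) + (0)
Last nonzero remainder: −16w + 32. Dividing through by −16 gives the monic gcd w − 2.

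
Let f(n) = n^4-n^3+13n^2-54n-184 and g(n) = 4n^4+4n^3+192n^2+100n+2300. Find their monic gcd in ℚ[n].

n^2+n+23

Repeated division with remainder:
  n^4-n^3+13n^2-54n-184 = (1/4)(4n^4+4n^3+192n^2+100n+2300) + (-2n^3-35n^2-79n-759)
  4n^4+4n^3+192n^2+100n+2300 = (-2n+33)(-2n^3-35n^2-79n-759) + (1189n^2+1189n+27347)
  -2n^3-35n^2-79n-759 = (-(2/1189)n-33/1189)(1189n^2+1189n+27347) + (0)
Last nonzero remainder: 1189n^2+1189n+27347. Dividing through by 1189 gives the monic gcd n^2+n+23.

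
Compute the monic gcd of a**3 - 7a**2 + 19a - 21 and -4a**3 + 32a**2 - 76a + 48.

Euclidean algorithm in ℚ[a]:
  a**3 - 7a**2 + 19a - 21 = (-1/4)(-4a**3 + 32a**2 - 76a + 48) + (a**2 - 9)
  -4a**3 + 32a**2 - 76a + 48 = (-4a + 32)(a**2 - 9) + (-112a + 336)
  a**2 - 9 = (-(1/112)a - 3/112)(-112a + 336) + (0)
Last nonzero remainder: -112a + 336. Dividing through by -112 gives the monic gcd a - 3.

a - 3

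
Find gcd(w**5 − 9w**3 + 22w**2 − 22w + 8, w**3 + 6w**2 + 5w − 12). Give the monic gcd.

w**2 + 3w − 4

Repeated division with remainder:
  w**5 − 9w**3 + 22w**2 − 22w + 8 = (w**2 − 6w + 22)(w**3 + 6w**2 + 5w − 12) + (−68w**2 − 204w + 272)
  w**3 + 6w**2 + 5w − 12 = (−(1/68)w − 3/68)(−68w**2 − 204w + 272) + (0)
Last nonzero remainder: −68w**2 − 204w + 272. Dividing through by −68 gives the monic gcd w**2 + 3w − 4.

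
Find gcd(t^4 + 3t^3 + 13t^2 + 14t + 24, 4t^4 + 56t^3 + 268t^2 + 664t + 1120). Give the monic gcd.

t^2 + 2t + 8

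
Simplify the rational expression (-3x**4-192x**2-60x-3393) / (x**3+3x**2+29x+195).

(-3x**2-6x-87)/(x+5)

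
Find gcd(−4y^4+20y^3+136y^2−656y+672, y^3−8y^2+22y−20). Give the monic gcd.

y−2

Apply the Euclidean algorithm:
  −4y^4+20y^3+136y^2−656y+672 = (−4y−12)(y^3−8y^2+22y−20) + (128y^2−472y+432)
  y^3−8y^2+22y−20 = ((1/128)y−69/2048)(128y^2−472y+432) + ((697/256)y−697/128)
  128y^2−472y+432 = ((32768/697)y−55296/697)((697/256)y−697/128) + (0)
Last nonzero remainder: (697/256)y−697/128. Dividing through by 697/256 gives the monic gcd y−2.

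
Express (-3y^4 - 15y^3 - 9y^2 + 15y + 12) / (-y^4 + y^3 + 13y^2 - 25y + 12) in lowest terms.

Repeated division with remainder:
  -3y^4 - 15y^3 - 9y^2 + 15y + 12 = (3)(-y^4 + y^3 + 13y^2 - 25y + 12) + (-18y^3 - 48y^2 + 90y - 24)
  -y^4 + y^3 + 13y^2 - 25y + 12 = ((1/18)y - 11/54)(-18y^3 - 48y^2 + 90y - 24) + (-(16/9)y^2 - (16/3)y + 64/9)
  -18y^3 - 48y^2 + 90y - 24 = ((81/8)y - 27/8)(-(16/9)y^2 - (16/3)y + 64/9) + (0)
Last nonzero remainder: -(16/9)y^2 - (16/3)y + 64/9. Dividing through by -16/9 gives the monic gcd y^2 + 3y - 4.
Cancel y^2 + 3y - 4 from numerator and denominator to get the reduced form.

(3y^2 + 6y + 3)/(y^2 - 4y + 3)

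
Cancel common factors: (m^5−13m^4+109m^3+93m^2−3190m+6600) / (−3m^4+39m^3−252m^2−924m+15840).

Apply the Euclidean algorithm:
  m^5−13m^4+109m^3+93m^2−3190m+6600 = (−(1/3)m)(−3m^4+39m^3−252m^2−924m+15840) + (25m^3−215m^2+2090m+6600)
  −3m^4+39m^3−252m^2−924m+15840 = (−(3/25)m+66/125)(25m^3−215m^2+2090m+6600) + ((2808/25)m^2−(30888/25)m+61776/5)
  25m^3−215m^2+2090m+6600 = ((625/2808)m+125/234)((2808/25)m^2−(30888/25)m+61776/5) + (0)
Last nonzero remainder: (2808/25)m^2−(30888/25)m+61776/5. Dividing through by 2808/25 gives the monic gcd m^2−11m+110.
Cancel m^2−11m+110 from numerator and denominator to get the reduced form.

(−m^3+2m^2+23m−60)/(3m^2−6m−144)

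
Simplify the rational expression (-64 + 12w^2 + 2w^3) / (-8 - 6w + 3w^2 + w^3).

By polynomial division,
  2w^3 + 12w^2 - 64 = (2)(w^3 + 3w^2 - 6w - 8) + (6w^2 + 12w - 48)
  w^3 + 3w^2 - 6w - 8 = ((1/6)w + 1/6)(6w^2 + 12w - 48) + (0)
Last nonzero remainder: 6w^2 + 12w - 48. Dividing through by 6 gives the monic gcd w^2 + 2w - 8.
Cancel w^2 + 2w - 8 from numerator and denominator to get the reduced form.

(8 + 2w)/(1 + w)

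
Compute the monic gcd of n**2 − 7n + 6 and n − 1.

n − 1

By polynomial division,
  n**2 − 7n + 6 = (n − 6)(n − 1) + (0)
The last nonzero remainder n − 1 is already monic.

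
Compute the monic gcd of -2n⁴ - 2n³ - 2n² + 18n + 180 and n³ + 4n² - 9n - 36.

n² - 9

Repeated division with remainder:
  -2n⁴ - 2n³ - 2n² + 18n + 180 = (-2n + 6)(n³ + 4n² - 9n - 36) + (-44n² + 396)
  n³ + 4n² - 9n - 36 = (-(1/44)n - 1/11)(-44n² + 396) + (0)
Last nonzero remainder: -44n² + 396. Dividing through by -44 gives the monic gcd n² - 9.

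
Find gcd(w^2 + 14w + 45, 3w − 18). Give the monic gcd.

1

Apply the Euclidean algorithm:
  w^2 + 14w + 45 = ((1/3)w + 20/3)(3w − 18) + (165)
  3w − 18 = ((1/55)w − 6/55)(165) + (0)
The last nonzero remainder is the constant 165, so the polynomials are coprime and gcd = 1.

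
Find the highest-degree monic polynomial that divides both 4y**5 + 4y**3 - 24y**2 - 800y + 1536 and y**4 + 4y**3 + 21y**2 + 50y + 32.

y**2 + y + 16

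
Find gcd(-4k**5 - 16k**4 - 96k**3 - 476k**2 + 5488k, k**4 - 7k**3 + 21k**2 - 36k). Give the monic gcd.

Euclidean algorithm in ℚ[k]:
  -4k**5 - 16k**4 - 96k**3 - 476k**2 + 5488k = (-4k - 44)(k**4 - 7k**3 + 21k**2 - 36k) + (-320k**3 + 304k**2 + 3904k)
  k**4 - 7k**3 + 21k**2 - 36k = (-(1/320)k + 121/6400)(-320k**3 + 304k**2 + 3904k) + ((10981/400)k**2 - (10981/100)k)
  -320k**3 + 304k**2 + 3904k = (-(128000/10981)k - 390400/10981)((10981/400)k**2 - (10981/100)k) + (0)
Last nonzero remainder: (10981/400)k**2 - (10981/100)k. Dividing through by 10981/400 gives the monic gcd k**2 - 4k.

k**2 - 4k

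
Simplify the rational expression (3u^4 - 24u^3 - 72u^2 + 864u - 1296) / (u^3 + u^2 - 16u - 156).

(3u^3 - 6u^2 - 108u + 216)/(u^2 + 7u + 26)

Euclidean algorithm in ℚ[u]:
  3u^4 - 24u^3 - 72u^2 + 864u - 1296 = (3u - 27)(u^3 + u^2 - 16u - 156) + (3u^2 + 900u - 5508)
  u^3 + u^2 - 16u - 156 = ((1/3)u - 299/3)(3u^2 + 900u - 5508) + (91520u - 549120)
  3u^2 + 900u - 5508 = ((3/91520)u + 459/45760)(91520u - 549120) + (0)
Last nonzero remainder: 91520u - 549120. Dividing through by 91520 gives the monic gcd u - 6.
Cancel u - 6 from numerator and denominator to get the reduced form.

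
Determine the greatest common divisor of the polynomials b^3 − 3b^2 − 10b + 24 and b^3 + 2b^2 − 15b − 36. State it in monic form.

b^2 − b − 12

Euclidean algorithm in ℚ[b]:
  b^3 − 3b^2 − 10b + 24 = (b^3 + 2b^2 − 15b − 36) + (−5b^2 + 5b + 60)
  b^3 + 2b^2 − 15b − 36 = (−(1/5)b − 3/5)(−5b^2 + 5b + 60) + (0)
Last nonzero remainder: −5b^2 + 5b + 60. Dividing through by −5 gives the monic gcd b^2 − b − 12.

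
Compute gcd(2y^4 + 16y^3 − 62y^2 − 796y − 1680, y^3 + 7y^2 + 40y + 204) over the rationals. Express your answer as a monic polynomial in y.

y + 6

Apply the Euclidean algorithm:
  2y^4 + 16y^3 − 62y^2 − 796y − 1680 = (2y + 2)(y^3 + 7y^2 + 40y + 204) + (−156y^2 − 1284y − 2088)
  y^3 + 7y^2 + 40y + 204 = (−(1/156)y + 4/507)(−156y^2 − 1284y − 2088) + ((6210/169)y + 37260/169)
  −156y^2 − 1284y − 2088 = (−(4394/1035)y − 9802/1035)((6210/169)y + 37260/169) + (0)
Last nonzero remainder: (6210/169)y + 37260/169. Dividing through by 6210/169 gives the monic gcd y + 6.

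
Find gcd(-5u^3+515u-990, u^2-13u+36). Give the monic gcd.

By polynomial division,
  -5u^3+515u-990 = (-5u-65)(u^2-13u+36) + (-150u+1350)
  u^2-13u+36 = (-(1/150)u+2/75)(-150u+1350) + (0)
Last nonzero remainder: -150u+1350. Dividing through by -150 gives the monic gcd u-9.

u-9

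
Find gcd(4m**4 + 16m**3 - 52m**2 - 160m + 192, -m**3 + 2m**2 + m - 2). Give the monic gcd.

Apply the Euclidean algorithm:
  4m**4 + 16m**3 - 52m**2 - 160m + 192 = (-4m - 24)(-m**3 + 2m**2 + m - 2) + (-144m + 144)
  -m**3 + 2m**2 + m - 2 = ((1/144)m**2 - (1/144)m - 1/72)(-144m + 144) + (0)
Last nonzero remainder: -144m + 144. Dividing through by -144 gives the monic gcd m - 1.

m - 1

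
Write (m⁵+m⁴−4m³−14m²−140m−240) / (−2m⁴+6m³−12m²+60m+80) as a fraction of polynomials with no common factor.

(−m²−5m−6)/(2m+2)

Euclidean algorithm in ℚ[m]:
  m⁵+m⁴−4m³−14m²−140m−240 = (−(1/2)m−2)(−2m⁴+6m³−12m²+60m+80) + (2m³−8m²+20m−80)
  −2m⁴+6m³−12m²+60m+80 = (−m−1)(2m³−8m²+20m−80) + (0)
Last nonzero remainder: 2m³−8m²+20m−80. Dividing through by 2 gives the monic gcd m³−4m²+10m−40.
Cancel m³−4m²+10m−40 from numerator and denominator to get the reduced form.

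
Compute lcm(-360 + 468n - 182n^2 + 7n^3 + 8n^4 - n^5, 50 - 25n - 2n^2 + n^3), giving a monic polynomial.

By polynomial division,
  -n^5 + 8n^4 + 7n^3 - 182n^2 + 468n - 360 = (-n^2 + 6n - 6)(n^3 - 2n^2 - 25n + 50) + (6n^2 + 18n - 60)
  n^3 - 2n^2 - 25n + 50 = ((1/6)n - 5/6)(6n^2 + 18n - 60) + (0)
Last nonzero remainder: 6n^2 + 18n - 60. Dividing through by 6 gives the monic gcd n^2 + 3n - 10.
Then lcm(f, g) = f·g / gcd(f, g); expanding and making the result monic gives the answer.

-1800 + 2700n - 1378n^2 + 217n^3 + 33n^4 - 13n^5 + n^6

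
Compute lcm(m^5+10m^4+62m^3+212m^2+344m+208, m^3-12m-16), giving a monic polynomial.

m^6+6m^5+22m^4-36m^3-504m^2-1168m-832

By polynomial division,
  m^5+10m^4+62m^3+212m^2+344m+208 = (m^2+10m+74)(m^3-12m-16) + (348m^2+1392m+1392)
  m^3-12m-16 = ((1/348)m-1/87)(348m^2+1392m+1392) + (0)
Last nonzero remainder: 348m^2+1392m+1392. Dividing through by 348 gives the monic gcd m^2+4m+4.
Then lcm(f, g) = f·g / gcd(f, g); expanding and making the result monic gives the answer.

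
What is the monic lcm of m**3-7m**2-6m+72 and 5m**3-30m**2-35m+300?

m**4-12m**3+29m**2+102m-360

Repeated division with remainder:
  m**3-7m**2-6m+72 = (1/5)(5m**3-30m**2-35m+300) + (-m**2+m+12)
  5m**3-30m**2-35m+300 = (-5m+25)(-m**2+m+12) + (0)
Last nonzero remainder: -m**2+m+12. Dividing through by -1 gives the monic gcd m**2-m-12.
Then lcm(f, g) = f·g / gcd(f, g); expanding and making the result monic gives the answer.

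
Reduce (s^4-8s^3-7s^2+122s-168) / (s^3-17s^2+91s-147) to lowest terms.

(s^2+2s-8)/(s-7)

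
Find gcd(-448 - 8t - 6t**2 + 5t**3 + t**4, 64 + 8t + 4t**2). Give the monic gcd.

By polynomial division,
  t**4 + 5t**3 - 6t**2 - 8t - 448 = ((1/4)t**2 + (3/4)t - 7)(4t**2 + 8t + 64) + (0)
Last nonzero remainder: 4t**2 + 8t + 64. Dividing through by 4 gives the monic gcd t**2 + 2t + 16.

16 + 2t + t**2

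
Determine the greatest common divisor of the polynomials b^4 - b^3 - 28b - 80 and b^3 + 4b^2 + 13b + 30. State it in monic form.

b^2 + b + 10

Euclidean algorithm in ℚ[b]:
  b^4 - b^3 - 28b - 80 = (b - 5)(b^3 + 4b^2 + 13b + 30) + (7b^2 + 7b + 70)
  b^3 + 4b^2 + 13b + 30 = ((1/7)b + 3/7)(7b^2 + 7b + 70) + (0)
Last nonzero remainder: 7b^2 + 7b + 70. Dividing through by 7 gives the monic gcd b^2 + b + 10.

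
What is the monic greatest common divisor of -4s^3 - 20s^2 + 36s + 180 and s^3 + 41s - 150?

Euclidean algorithm in ℚ[s]:
  -4s^3 - 20s^2 + 36s + 180 = (-4)(s^3 + 41s - 150) + (-20s^2 + 200s - 420)
  s^3 + 41s - 150 = (-(1/20)s - 1/2)(-20s^2 + 200s - 420) + (120s - 360)
  -20s^2 + 200s - 420 = (-(1/6)s + 7/6)(120s - 360) + (0)
Last nonzero remainder: 120s - 360. Dividing through by 120 gives the monic gcd s - 3.

s - 3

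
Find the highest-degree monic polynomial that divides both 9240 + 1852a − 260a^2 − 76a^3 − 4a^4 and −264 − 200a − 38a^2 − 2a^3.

66 + 17a + a^2

By polynomial division,
  −4a^4 − 76a^3 − 260a^2 + 1852a + 9240 = (2a)(−2a^3 − 38a^2 − 200a − 264) + (140a^2 + 2380a + 9240)
  −2a^3 − 38a^2 − 200a − 264 = (−(1/70)a − 1/35)(140a^2 + 2380a + 9240) + (0)
Last nonzero remainder: 140a^2 + 2380a + 9240. Dividing through by 140 gives the monic gcd a^2 + 17a + 66.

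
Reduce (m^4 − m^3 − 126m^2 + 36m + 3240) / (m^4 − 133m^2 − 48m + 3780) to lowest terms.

Apply the Euclidean algorithm:
  m^4 − m^3 − 126m^2 + 36m + 3240 = (m^4 − 133m^2 − 48m + 3780) + (−m^3 + 7m^2 + 84m − 540)
  m^4 − 133m^2 − 48m + 3780 = (−m − 7)(−m^3 + 7m^2 + 84m − 540) + (0)
Last nonzero remainder: −m^3 + 7m^2 + 84m − 540. Dividing through by −1 gives the monic gcd m^3 − 7m^2 − 84m + 540.
Cancel m^3 − 7m^2 − 84m + 540 from numerator and denominator to get the reduced form.

(m + 6)/(m + 7)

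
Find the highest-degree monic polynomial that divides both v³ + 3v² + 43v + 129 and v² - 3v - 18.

Euclidean algorithm in ℚ[v]:
  v³ + 3v² + 43v + 129 = (v + 6)(v² - 3v - 18) + (79v + 237)
  v² - 3v - 18 = ((1/79)v - 6/79)(79v + 237) + (0)
Last nonzero remainder: 79v + 237. Dividing through by 79 gives the monic gcd v + 3.

v + 3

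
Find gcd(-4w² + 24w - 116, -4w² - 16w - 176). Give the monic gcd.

Repeated division with remainder:
  -4w² + 24w - 116 = (-4w² - 16w - 176) + (40w + 60)
  -4w² - 16w - 176 = (-(1/10)w - 1/4)(40w + 60) + (-161)
  40w + 60 = (-(40/161)w - 60/161)(-161) + (0)
The last nonzero remainder is the constant -161, so the polynomials are coprime and gcd = 1.

1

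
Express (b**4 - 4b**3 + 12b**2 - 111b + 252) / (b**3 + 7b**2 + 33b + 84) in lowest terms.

(b**2 - 7b + 12)/(b + 4)

By polynomial division,
  b**4 - 4b**3 + 12b**2 - 111b + 252 = (b - 11)(b**3 + 7b**2 + 33b + 84) + (56b**2 + 168b + 1176)
  b**3 + 7b**2 + 33b + 84 = ((1/56)b + 1/14)(56b**2 + 168b + 1176) + (0)
Last nonzero remainder: 56b**2 + 168b + 1176. Dividing through by 56 gives the monic gcd b**2 + 3b + 21.
Cancel b**2 + 3b + 21 from numerator and denominator to get the reduced form.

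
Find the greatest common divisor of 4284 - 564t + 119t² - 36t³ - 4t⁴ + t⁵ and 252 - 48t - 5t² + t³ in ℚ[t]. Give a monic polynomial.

Repeated division with remainder:
  t⁵ - 4t⁴ - 36t³ + 119t² - 564t + 4284 = (t² + t + 17)(t³ - 5t² - 48t + 252) + (0)
The last nonzero remainder t³ - 5t² - 48t + 252 is already monic.

252 - 48t - 5t² + t³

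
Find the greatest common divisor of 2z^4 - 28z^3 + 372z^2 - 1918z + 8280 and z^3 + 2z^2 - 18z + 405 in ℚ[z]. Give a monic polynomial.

Apply the Euclidean algorithm:
  2z^4 - 28z^3 + 372z^2 - 1918z + 8280 = (2z - 32)(z^3 + 2z^2 - 18z + 405) + (472z^2 - 3304z + 21240)
  z^3 + 2z^2 - 18z + 405 = ((1/472)z + 9/472)(472z^2 - 3304z + 21240) + (0)
Last nonzero remainder: 472z^2 - 3304z + 21240. Dividing through by 472 gives the monic gcd z^2 - 7z + 45.

z^2 - 7z + 45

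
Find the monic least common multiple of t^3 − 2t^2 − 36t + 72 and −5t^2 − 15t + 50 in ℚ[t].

t^4 + 3t^3 − 46t^2 − 108t + 360

Apply the Euclidean algorithm:
  t^3 − 2t^2 − 36t + 72 = (−(1/5)t + 1)(−5t^2 − 15t + 50) + (−11t + 22)
  −5t^2 − 15t + 50 = ((5/11)t + 25/11)(−11t + 22) + (0)
Last nonzero remainder: −11t + 22. Dividing through by −11 gives the monic gcd t − 2.
Then lcm(f, g) = f·g / gcd(f, g); expanding and making the result monic gives the answer.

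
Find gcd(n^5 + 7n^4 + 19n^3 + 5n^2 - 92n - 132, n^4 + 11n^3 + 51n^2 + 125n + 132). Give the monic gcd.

n^3 + 7n^2 + 23n + 33

Euclidean algorithm in ℚ[n]:
  n^5 + 7n^4 + 19n^3 + 5n^2 - 92n - 132 = (n - 4)(n^4 + 11n^3 + 51n^2 + 125n + 132) + (12n^3 + 84n^2 + 276n + 396)
  n^4 + 11n^3 + 51n^2 + 125n + 132 = ((1/12)n + 1/3)(12n^3 + 84n^2 + 276n + 396) + (0)
Last nonzero remainder: 12n^3 + 84n^2 + 276n + 396. Dividing through by 12 gives the monic gcd n^3 + 7n^2 + 23n + 33.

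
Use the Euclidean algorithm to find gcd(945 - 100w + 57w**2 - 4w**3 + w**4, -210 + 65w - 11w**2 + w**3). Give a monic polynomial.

35 - 5w + w**2

Apply the Euclidean algorithm:
  w**4 - 4w**3 + 57w**2 - 100w + 945 = (w + 7)(w**3 - 11w**2 + 65w - 210) + (69w**2 - 345w + 2415)
  w**3 - 11w**2 + 65w - 210 = ((1/69)w - 2/23)(69w**2 - 345w + 2415) + (0)
Last nonzero remainder: 69w**2 - 345w + 2415. Dividing through by 69 gives the monic gcd w**2 - 5w + 35.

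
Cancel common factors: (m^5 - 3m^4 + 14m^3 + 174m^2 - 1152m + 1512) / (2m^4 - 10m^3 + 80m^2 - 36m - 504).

(m^2 + 4m - 12)/(2m + 4)

Euclidean algorithm in ℚ[m]:
  m^5 - 3m^4 + 14m^3 + 174m^2 - 1152m + 1512 = ((1/2)m + 1)(2m^4 - 10m^3 + 80m^2 - 36m - 504) + (-16m^3 + 112m^2 - 864m + 2016)
  2m^4 - 10m^3 + 80m^2 - 36m - 504 = (-(1/8)m - 1/4)(-16m^3 + 112m^2 - 864m + 2016) + (0)
Last nonzero remainder: -16m^3 + 112m^2 - 864m + 2016. Dividing through by -16 gives the monic gcd m^3 - 7m^2 + 54m - 126.
Cancel m^3 - 7m^2 + 54m - 126 from numerator and denominator to get the reduced form.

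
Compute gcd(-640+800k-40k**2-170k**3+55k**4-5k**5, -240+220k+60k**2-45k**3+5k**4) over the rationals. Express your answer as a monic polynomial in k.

8-6k-3k**2+k**3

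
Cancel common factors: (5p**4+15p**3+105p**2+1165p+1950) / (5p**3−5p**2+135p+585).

(p**2+7p+10)/(p+3)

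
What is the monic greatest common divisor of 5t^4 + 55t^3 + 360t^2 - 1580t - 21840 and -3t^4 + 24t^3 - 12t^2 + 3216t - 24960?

t^2 + 10t + 104

By polynomial division,
  5t^4 + 55t^3 + 360t^2 - 1580t - 21840 = (-5/3)(-3t^4 + 24t^3 - 12t^2 + 3216t - 24960) + (95t^3 + 340t^2 + 3780t - 63440)
  -3t^4 + 24t^3 - 12t^2 + 3216t - 24960 = (-(3/95)t + 132/361)(95t^3 + 340t^2 + 3780t - 63440) + (-(6120/361)t^2 - (61200/361)t - 636480/361)
  95t^3 + 340t^2 + 3780t - 63440 = (-(6859/1224)t + 22021/612)(-(6120/361)t^2 - (61200/361)t - 636480/361) + (0)
Last nonzero remainder: -(6120/361)t^2 - (61200/361)t - 636480/361. Dividing through by -6120/361 gives the monic gcd t^2 + 10t + 104.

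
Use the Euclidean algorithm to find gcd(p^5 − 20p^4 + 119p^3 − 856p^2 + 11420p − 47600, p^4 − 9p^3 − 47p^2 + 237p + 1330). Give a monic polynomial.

p^2 − 17p + 70

By polynomial division,
  p^5 − 20p^4 + 119p^3 − 856p^2 + 11420p − 47600 = (p − 11)(p^4 − 9p^3 − 47p^2 + 237p + 1330) + (67p^3 − 1610p^2 + 12697p − 32970)
  p^4 − 9p^3 − 47p^2 + 237p + 1330 = ((1/67)p + 1007/4489)(67p^3 − 1610p^2 + 12697p − 32970) + ((559588/4489)p^2 − (9512996/4489)p + 39171160/4489)
  67p^3 − 1610p^2 + 12697p − 32970 = ((300763/559588)p − 2114319/559588)((559588/4489)p^2 − (9512996/4489)p + 39171160/4489) + (0)
Last nonzero remainder: (559588/4489)p^2 − (9512996/4489)p + 39171160/4489. Dividing through by 559588/4489 gives the monic gcd p^2 − 17p + 70.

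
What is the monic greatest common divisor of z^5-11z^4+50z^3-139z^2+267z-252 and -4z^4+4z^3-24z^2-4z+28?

z^2-z+7

Apply the Euclidean algorithm:
  z^5-11z^4+50z^3-139z^2+267z-252 = (-(1/4)z+5/2)(-4z^4+4z^3-24z^2-4z+28) + (34z^3-80z^2+284z-322)
  -4z^4+4z^3-24z^2-4z+28 = (-(2/17)z-46/289)(34z^3-80z^2+284z-322) + (-(960/289)z^2+(960/289)z-6720/289)
  34z^3-80z^2+284z-322 = (-(4913/480)z+6647/480)(-(960/289)z^2+(960/289)z-6720/289) + (0)
Last nonzero remainder: -(960/289)z^2+(960/289)z-6720/289. Dividing through by -960/289 gives the monic gcd z^2-z+7.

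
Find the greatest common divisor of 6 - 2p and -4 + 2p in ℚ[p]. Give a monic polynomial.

1

Apply the Euclidean algorithm:
  -2p + 6 = (-1)(2p - 4) + (2)
  2p - 4 = (p - 2)(2) + (0)
The last nonzero remainder is the constant 2, so the polynomials are coprime and gcd = 1.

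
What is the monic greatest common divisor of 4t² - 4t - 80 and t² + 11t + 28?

t + 4

By polynomial division,
  4t² - 4t - 80 = (4)(t² + 11t + 28) + (-48t - 192)
  t² + 11t + 28 = (-(1/48)t - 7/48)(-48t - 192) + (0)
Last nonzero remainder: -48t - 192. Dividing through by -48 gives the monic gcd t + 4.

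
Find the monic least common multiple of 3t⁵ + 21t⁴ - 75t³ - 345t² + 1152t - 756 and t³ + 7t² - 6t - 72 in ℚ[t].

t⁶ + 11t⁵ + 3t⁴ - 215t³ - 76t² + 1284t - 1008

By polynomial division,
  3t⁵ + 21t⁴ - 75t³ - 345t² + 1152t - 756 = (3t² - 57)(t³ + 7t² - 6t - 72) + (270t² + 810t - 4860)
  t³ + 7t² - 6t - 72 = ((1/270)t + 2/135)(270t² + 810t - 4860) + (0)
Last nonzero remainder: 270t² + 810t - 4860. Dividing through by 270 gives the monic gcd t² + 3t - 18.
Then lcm(f, g) = f·g / gcd(f, g); expanding and making the result monic gives the answer.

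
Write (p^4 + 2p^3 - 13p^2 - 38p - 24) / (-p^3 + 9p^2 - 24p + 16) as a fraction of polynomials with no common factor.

Repeated division with remainder:
  p^4 + 2p^3 - 13p^2 - 38p - 24 = (-p - 11)(-p^3 + 9p^2 - 24p + 16) + (62p^2 - 286p + 152)
  -p^3 + 9p^2 - 24p + 16 = (-(1/62)p + 68/961)(62p^2 - 286p + 152) + (-(1260/961)p + 5040/961)
  62p^2 - 286p + 152 = (-(29791/630)p + 18259/630)(-(1260/961)p + 5040/961) + (0)
Last nonzero remainder: -(1260/961)p + 5040/961. Dividing through by -1260/961 gives the monic gcd p - 4.
Cancel p - 4 from numerator and denominator to get the reduced form.

(-p^3 - 6p^2 - 11p - 6)/(p^2 - 5p + 4)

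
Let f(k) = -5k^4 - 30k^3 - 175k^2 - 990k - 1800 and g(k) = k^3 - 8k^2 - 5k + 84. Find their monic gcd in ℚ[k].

By polynomial division,
  -5k^4 - 30k^3 - 175k^2 - 990k - 1800 = (-5k - 70)(k^3 - 8k^2 - 5k + 84) + (-760k^2 - 920k + 4080)
  k^3 - 8k^2 - 5k + 84 = (-(1/760)k + 35/2888)(-760k^2 - 920k + 4080) + ((4158/361)k + 12474/361)
  -760k^2 - 920k + 4080 = (-(137180/2079)k + 245480/2079)((4158/361)k + 12474/361) + (0)
Last nonzero remainder: (4158/361)k + 12474/361. Dividing through by 4158/361 gives the monic gcd k + 3.

k + 3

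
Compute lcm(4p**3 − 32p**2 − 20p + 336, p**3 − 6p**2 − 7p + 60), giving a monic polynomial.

p**4 − 13p**3 + 35p**2 + 109p − 420

Repeated division with remainder:
  4p**3 − 32p**2 − 20p + 336 = (4)(p**3 − 6p**2 − 7p + 60) + (−8p**2 + 8p + 96)
  p**3 − 6p**2 − 7p + 60 = (−(1/8)p + 5/8)(−8p**2 + 8p + 96) + (0)
Last nonzero remainder: −8p**2 + 8p + 96. Dividing through by −8 gives the monic gcd p**2 − p − 12.
Then lcm(f, g) = f·g / gcd(f, g); expanding and making the result monic gives the answer.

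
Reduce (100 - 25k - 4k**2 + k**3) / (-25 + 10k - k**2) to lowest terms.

(20 - k - k**2)/(-5 + k)

Euclidean algorithm in ℚ[k]:
  k**3 - 4k**2 - 25k + 100 = (-k - 6)(-k**2 + 10k - 25) + (10k - 50)
  -k**2 + 10k - 25 = (-(1/10)k + 1/2)(10k - 50) + (0)
Last nonzero remainder: 10k - 50. Dividing through by 10 gives the monic gcd k - 5.
Cancel k - 5 from numerator and denominator to get the reduced form.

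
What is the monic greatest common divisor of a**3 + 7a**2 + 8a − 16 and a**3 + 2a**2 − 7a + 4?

Apply the Euclidean algorithm:
  a**3 + 7a**2 + 8a − 16 = (a**3 + 2a**2 − 7a + 4) + (5a**2 + 15a − 20)
  a**3 + 2a**2 − 7a + 4 = ((1/5)a − 1/5)(5a**2 + 15a − 20) + (0)
Last nonzero remainder: 5a**2 + 15a − 20. Dividing through by 5 gives the monic gcd a**2 + 3a − 4.

a**2 + 3a − 4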